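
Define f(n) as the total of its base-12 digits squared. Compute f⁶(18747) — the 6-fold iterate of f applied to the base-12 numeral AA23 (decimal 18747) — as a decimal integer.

18747 = (10,10,2,3)_12 → 10² + 10² + 2² + 3² = 100 + 100 + 4 + 9 = 213
213 = (1,5,9)_12 → 1² + 5² + 9² = 1 + 25 + 81 = 107
107 = (8,11)_12 → 8² + 11² = 64 + 121 = 185
185 = (1,3,5)_12 → 1² + 3² + 5² = 1 + 9 + 25 = 35
35 = (2,11)_12 → 2² + 11² = 4 + 121 = 125
125 = (10,5)_12 → 10² + 5² = 100 + 25 = 125

125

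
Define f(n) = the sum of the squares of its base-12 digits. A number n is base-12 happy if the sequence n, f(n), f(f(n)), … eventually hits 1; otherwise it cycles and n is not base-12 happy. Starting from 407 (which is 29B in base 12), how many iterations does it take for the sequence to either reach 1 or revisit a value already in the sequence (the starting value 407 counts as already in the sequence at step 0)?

6

407 = (2,9,11)_12 → 2² + 9² + 11² = 206
206 = (1,5,2)_12 → 1² + 5² + 2² = 30
30 = (2,6)_12 → 2² + 6² = 40
40 = (3,4)_12 → 3² + 4² = 25
25 = (2,1)_12 → 2² + 1² = 5
5 = (5)_12 → 5² = 25  — 25 repeats.
That took 6 steps.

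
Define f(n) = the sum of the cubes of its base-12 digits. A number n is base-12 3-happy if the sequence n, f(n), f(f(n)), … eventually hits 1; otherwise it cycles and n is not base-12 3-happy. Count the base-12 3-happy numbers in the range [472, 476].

3

472: 472 → 118 → 1729 → 2 → 8 → 512 → 755 → 1464 → 1008 → 343 → 415 → 1351 → 1136 → 1855 → 1344 → 793 → 342 → 288 → 8  — not base-12 3-happy
473: 473 → 179 → 1340 → 1268 → 1753 → 10 → 1000 → 1611 → 1366 → 1854 → 1217 → 762 → 368 → 736 → 190 → 1028 → 856 → 1520 → 1728 → 1  — base-12 3-happy
474: 474 → 270 → 1217 → 762 → 368 → 736 → 190 → 1028 → 856 → 1520 → 1728 → 1  — base-12 3-happy
475: 475 → 397 → 738 → 342 → 288 → 8 → 512 → 755 → 1464 → 1008 → 343 → 415 → 1351 → 1136 → 1855 → 1344 → 793 → 342  — not base-12 3-happy
476: 476 → 566 → 1366 → 1854 → 1217 → 762 → 368 → 736 → 190 → 1028 → 856 → 1520 → 1728 → 1  — base-12 3-happy
base-12 3-happy: 473, 474, 476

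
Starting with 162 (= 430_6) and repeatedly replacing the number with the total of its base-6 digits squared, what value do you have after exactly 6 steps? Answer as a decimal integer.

162 = (4,3,0)_6 → 4² + 3² + 0² = 16 + 9 + 0 = 25
25 = (4,1)_6 → 4² + 1² = 16 + 1 = 17
17 = (2,5)_6 → 2² + 5² = 4 + 25 = 29
29 = (4,5)_6 → 4² + 5² = 16 + 25 = 41
41 = (1,0,5)_6 → 1² + 0² + 5² = 1 + 0 + 25 = 26
26 = (4,2)_6 → 4² + 2² = 16 + 4 = 20

20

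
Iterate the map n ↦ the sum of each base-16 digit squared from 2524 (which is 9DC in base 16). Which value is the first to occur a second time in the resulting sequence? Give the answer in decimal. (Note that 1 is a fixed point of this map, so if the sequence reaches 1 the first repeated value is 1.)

2524 = (9,13,12)_16 → 9² + 13² + 12² = 81 + 169 + 144 = 394
394 = (1,8,10)_16 → 1² + 8² + 10² = 1 + 64 + 100 = 165
165 = (10,5)_16 → 10² + 5² = 100 + 25 = 125
125 = (7,13)_16 → 7² + 13² = 49 + 169 = 218
218 = (13,10)_16 → 13² + 10² = 169 + 100 = 269
269 = (1,0,13)_16 → 1² + 0² + 13² = 1 + 0 + 169 = 170
170 = (10,10)_16 → 10² + 10² = 100 + 100 = 200
200 = (12,8)_16 → 12² + 8² = 144 + 64 = 208
208 = (13,0)_16 → 13² + 0² = 169 + 0 = 169
169 = (10,9)_16 → 10² + 9² = 100 + 81 = 181
181 = (11,5)_16 → 11² + 5² = 121 + 25 = 146
146 = (9,2)_16 → 9² + 2² = 81 + 4 = 85
85 = (5,5)_16 → 5² + 5² = 25 + 25 = 50
50 = (3,2)_16 → 3² + 2² = 9 + 4 = 13
13 = (13)_16 → 13² = 169  — 169 already appeared earlier.

169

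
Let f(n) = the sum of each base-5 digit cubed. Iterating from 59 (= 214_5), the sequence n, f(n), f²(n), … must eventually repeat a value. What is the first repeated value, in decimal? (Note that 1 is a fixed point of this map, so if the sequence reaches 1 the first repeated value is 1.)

59 = (2,1,4)_5 → 2³ + 1³ + 4³ = 73
73 = (2,4,3)_5 → 2³ + 4³ + 3³ = 99
99 = (3,4,4)_5 → 3³ + 4³ + 4³ = 155
155 = (1,1,1,0)_5 → 1³ + 1³ + 1³ + 0³ = 3
3 = (3)_5 → 3³ = 27
27 = (1,0,2)_5 → 1³ + 0³ + 2³ = 9
9 = (1,4)_5 → 1³ + 4³ = 65
65 = (2,3,0)_5 → 2³ + 3³ + 0³ = 35
35 = (1,2,0)_5 → 1³ + 2³ + 0³ = 9  — 9 already appeared earlier.

9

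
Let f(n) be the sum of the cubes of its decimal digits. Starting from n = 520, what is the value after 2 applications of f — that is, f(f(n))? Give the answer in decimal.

520 → 5³ + 2³ + 0³ = 125 + 8 + 0 = 133
133 → 1³ + 3³ + 3³ = 1 + 27 + 27 = 55

55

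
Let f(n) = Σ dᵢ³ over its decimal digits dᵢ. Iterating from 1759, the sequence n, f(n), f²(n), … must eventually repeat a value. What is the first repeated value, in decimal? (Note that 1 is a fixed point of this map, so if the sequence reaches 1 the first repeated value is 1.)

1759 → 1³ + 7³ + 5³ + 9³ = 1198
1198 → 1³ + 1³ + 9³ + 8³ = 1243
1243 → 1³ + 2³ + 4³ + 3³ = 100
100 → 1³ + 0³ + 0³ = 1  — reached the fixed point 1.
1 → 1, so 1 is the first repeated value.

1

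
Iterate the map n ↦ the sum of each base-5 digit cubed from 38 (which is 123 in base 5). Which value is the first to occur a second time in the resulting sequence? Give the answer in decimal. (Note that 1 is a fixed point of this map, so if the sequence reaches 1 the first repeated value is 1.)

38 = (1,2,3)_5 → 1³ + 2³ + 3³ = 1 + 8 + 27 = 36
36 = (1,2,1)_5 → 1³ + 2³ + 1³ = 1 + 8 + 1 = 10
10 = (2,0)_5 → 2³ + 0³ = 8 + 0 = 8
8 = (1,3)_5 → 1³ + 3³ = 1 + 27 = 28
28 = (1,0,3)_5 → 1³ + 0³ + 3³ = 1 + 0 + 27 = 28  — 28 already appeared earlier.

28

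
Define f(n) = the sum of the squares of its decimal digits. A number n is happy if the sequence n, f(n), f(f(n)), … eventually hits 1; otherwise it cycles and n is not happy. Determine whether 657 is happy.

not happy

657 → 6² + 5² + 7² = 36 + 25 + 49 = 110
110 → 1² + 1² + 0² = 1 + 1 + 0 = 2
2 → 2² = 4
4 → 4² = 16
16 → 1² + 6² = 1 + 36 = 37
37 → 3² + 7² = 9 + 49 = 58
58 → 5² + 8² = 25 + 64 = 89
89 → 8² + 9² = 64 + 81 = 145
145 → 1² + 4² + 5² = 1 + 16 + 25 = 42
42 → 4² + 2² = 16 + 4 = 20
20 → 2² + 0² = 4 + 0 = 4  — 4 already seen; the sequence cycles without reaching 1.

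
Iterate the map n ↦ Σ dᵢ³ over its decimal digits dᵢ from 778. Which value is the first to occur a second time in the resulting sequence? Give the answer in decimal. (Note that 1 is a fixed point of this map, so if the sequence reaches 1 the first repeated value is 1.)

778 → 7³ + 7³ + 8³ = 343 + 343 + 512 = 1198
1198 → 1³ + 1³ + 9³ + 8³ = 1 + 1 + 729 + 512 = 1243
1243 → 1³ + 2³ + 4³ + 3³ = 1 + 8 + 64 + 27 = 100
100 → 1³ + 0³ + 0³ = 1 + 0 + 0 = 1  — reached the fixed point 1.
1 → 1, so 1 is the first repeated value.

1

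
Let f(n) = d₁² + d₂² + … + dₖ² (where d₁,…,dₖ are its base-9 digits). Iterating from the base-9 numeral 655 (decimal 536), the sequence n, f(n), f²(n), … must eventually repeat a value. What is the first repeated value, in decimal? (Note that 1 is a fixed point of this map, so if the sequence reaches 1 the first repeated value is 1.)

536 = (6,5,5)_9 → 6² + 5² + 5² = 86
86 = (1,0,5)_9 → 1² + 0² + 5² = 26
26 = (2,8)_9 → 2² + 8² = 68
68 = (7,5)_9 → 7² + 5² = 74
74 = (8,2)_9 → 8² + 2² = 68  — 68 already appeared earlier.

68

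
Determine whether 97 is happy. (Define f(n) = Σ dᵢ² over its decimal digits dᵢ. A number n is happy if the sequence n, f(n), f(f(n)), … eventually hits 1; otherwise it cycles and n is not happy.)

happy

97 → 130
130 → 10
10 → 1  — reached 1.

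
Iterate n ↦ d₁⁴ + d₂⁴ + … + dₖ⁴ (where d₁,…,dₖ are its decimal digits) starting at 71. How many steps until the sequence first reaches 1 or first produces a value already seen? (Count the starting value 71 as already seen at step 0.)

71 → 7⁴ + 1⁴ = 2401 + 1 = 2402
2402 → 2⁴ + 4⁴ + 0⁴ + 2⁴ = 16 + 256 + 0 + 16 = 288
288 → 2⁴ + 8⁴ + 8⁴ = 16 + 4096 + 4096 = 8208
8208 → 8⁴ + 2⁴ + 0⁴ + 8⁴ = 4096 + 16 + 0 + 4096 = 8208  — 8208 repeats.
That took 4 steps.

4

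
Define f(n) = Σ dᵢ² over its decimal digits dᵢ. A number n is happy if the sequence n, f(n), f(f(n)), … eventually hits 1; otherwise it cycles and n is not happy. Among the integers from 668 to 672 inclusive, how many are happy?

1

668: 668 → 136 → 46 → 52 → 29 → 85 → 89 → 145 → 42 → 20 → 4 → 16 → 37 → 58 → 89  (repeats 89)
669: 669 → 153 → 35 → 34 → 25 → 29 → 85 → 89 → 145 → 42 → 20 → 4 → 16 → 37 → 58 → 89  (repeats 89)
670: 670 → 85 → 89 → 145 → 42 → 20 → 4 → 16 → 37 → 58 → 89  (repeats 89)
671: 671 → 86 → 100 → 1  (reaches 1)
672: 672 → 89 → 145 → 42 → 20 → 4 → 16 → 37 → 58 → 89  (repeats 89)
happy: 671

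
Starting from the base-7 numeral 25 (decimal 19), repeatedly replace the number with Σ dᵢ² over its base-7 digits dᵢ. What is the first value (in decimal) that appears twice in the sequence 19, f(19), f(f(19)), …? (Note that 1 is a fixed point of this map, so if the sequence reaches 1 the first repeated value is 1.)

29

19 = (2,5)_7 → 2² + 5² = 4 + 25 = 29
29 = (4,1)_7 → 4² + 1² = 16 + 1 = 17
17 = (2,3)_7 → 2² + 3² = 4 + 9 = 13
13 = (1,6)_7 → 1² + 6² = 1 + 36 = 37
37 = (5,2)_7 → 5² + 2² = 25 + 4 = 29  — 29 already appeared earlier.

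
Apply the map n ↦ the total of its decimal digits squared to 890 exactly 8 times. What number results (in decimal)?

89

890 → 8² + 9² + 0² = 145
145 → 1² + 4² + 5² = 42
42 → 4² + 2² = 20
20 → 2² + 0² = 4
4 → 4² = 16
16 → 1² + 6² = 37
37 → 3² + 7² = 58
58 → 5² + 8² = 89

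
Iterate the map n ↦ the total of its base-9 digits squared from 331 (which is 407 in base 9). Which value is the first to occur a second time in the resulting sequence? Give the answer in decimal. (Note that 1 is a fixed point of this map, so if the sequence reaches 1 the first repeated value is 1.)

65

331 = (4,0,7)_9 → 4² + 0² + 7² = 65
65 = (7,2)_9 → 7² + 2² = 53
53 = (5,8)_9 → 5² + 8² = 89
89 = (1,0,8)_9 → 1² + 0² + 8² = 65  — 65 already appeared earlier.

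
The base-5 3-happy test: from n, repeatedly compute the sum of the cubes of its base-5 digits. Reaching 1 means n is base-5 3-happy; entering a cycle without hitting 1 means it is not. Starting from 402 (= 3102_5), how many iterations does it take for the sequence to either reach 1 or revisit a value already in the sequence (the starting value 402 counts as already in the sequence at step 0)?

5

402 = (3,1,0,2)_5 → 3³ + 1³ + 0³ + 2³ = 27 + 1 + 0 + 8 = 36
36 = (1,2,1)_5 → 1³ + 2³ + 1³ = 1 + 8 + 1 = 10
10 = (2,0)_5 → 2³ + 0³ = 8 + 0 = 8
8 = (1,3)_5 → 1³ + 3³ = 1 + 27 = 28
28 = (1,0,3)_5 → 1³ + 0³ + 3³ = 1 + 0 + 27 = 28  — 28 repeats.
That took 5 steps.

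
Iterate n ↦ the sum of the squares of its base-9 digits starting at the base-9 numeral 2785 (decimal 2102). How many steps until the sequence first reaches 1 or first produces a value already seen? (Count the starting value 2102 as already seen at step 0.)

2102 = (2,7,8,5)_9 → 2² + 7² + 8² + 5² = 4 + 49 + 64 + 25 = 142
142 = (1,6,7)_9 → 1² + 6² + 7² = 1 + 36 + 49 = 86
86 = (1,0,5)_9 → 1² + 0² + 5² = 1 + 0 + 25 = 26
26 = (2,8)_9 → 2² + 8² = 4 + 64 = 68
68 = (7,5)_9 → 7² + 5² = 49 + 25 = 74
74 = (8,2)_9 → 8² + 2² = 64 + 4 = 68  — 68 repeats.
That took 6 steps.

6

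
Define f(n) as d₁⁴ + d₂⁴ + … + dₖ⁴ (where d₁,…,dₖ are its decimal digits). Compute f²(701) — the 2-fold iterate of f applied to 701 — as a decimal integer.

288

701 → 7⁴ + 0⁴ + 1⁴ = 2402
2402 → 2⁴ + 4⁴ + 0⁴ + 2⁴ = 288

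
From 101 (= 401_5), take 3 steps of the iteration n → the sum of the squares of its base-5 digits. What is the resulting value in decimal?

13

101 = (4,0,1)_5 → 4² + 0² + 1² = 17
17 = (3,2)_5 → 3² + 2² = 13
13 = (2,3)_5 → 2² + 3² = 13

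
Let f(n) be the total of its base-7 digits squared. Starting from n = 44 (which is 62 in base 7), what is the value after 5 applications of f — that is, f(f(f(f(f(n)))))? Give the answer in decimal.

16

44 = (6,2)_7 → 6² + 2² = 40
40 = (5,5)_7 → 5² + 5² = 50
50 = (1,0,1)_7 → 1² + 0² + 1² = 2
2 = (2)_7 → 2² = 4
4 = (4)_7 → 4² = 16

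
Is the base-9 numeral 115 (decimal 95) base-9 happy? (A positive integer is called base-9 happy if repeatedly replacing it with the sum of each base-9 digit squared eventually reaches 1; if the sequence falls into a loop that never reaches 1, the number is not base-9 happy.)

base-9 happy

95 = (1,1,5)_9 → 1² + 1² + 5² = 27
27 = (3,0)_9 → 3² + 0² = 9
9 = (1,0)_9 → 1² + 0² = 1  — reached 1.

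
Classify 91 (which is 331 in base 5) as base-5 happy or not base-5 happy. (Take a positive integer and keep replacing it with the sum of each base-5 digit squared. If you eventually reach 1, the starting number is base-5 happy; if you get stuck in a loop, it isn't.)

base-5 happy

91 = (3,3,1)_5 → 3² + 3² + 1² = 9 + 9 + 1 = 19
19 = (3,4)_5 → 3² + 4² = 9 + 16 = 25
25 = (1,0,0)_5 → 1² + 0² + 0² = 1 + 0 + 0 = 1  — reached 1.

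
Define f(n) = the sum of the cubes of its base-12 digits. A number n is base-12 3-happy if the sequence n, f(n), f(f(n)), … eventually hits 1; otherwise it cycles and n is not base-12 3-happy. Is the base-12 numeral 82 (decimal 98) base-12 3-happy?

98 = (8,2)_12 → 8³ + 2³ = 512 + 8 = 520
520 = (3,7,4)_12 → 3³ + 7³ + 4³ = 27 + 343 + 64 = 434
434 = (3,0,2)_12 → 3³ + 0³ + 2³ = 27 + 0 + 8 = 35
35 = (2,11)_12 → 2³ + 11³ = 8 + 1331 = 1339
1339 = (9,3,7)_12 → 9³ + 3³ + 7³ = 729 + 27 + 343 = 1099
1099 = (7,7,7)_12 → 7³ + 7³ + 7³ = 343 + 343 + 343 = 1029
1029 = (7,1,9)_12 → 7³ + 1³ + 9³ = 343 + 1 + 729 = 1073
1073 = (7,5,5)_12 → 7³ + 5³ + 5³ = 343 + 125 + 125 = 593
593 = (4,1,5)_12 → 4³ + 1³ + 5³ = 64 + 1 + 125 = 190
190 = (1,3,10)_12 → 1³ + 3³ + 10³ = 1 + 27 + 1000 = 1028
1028 = (7,1,8)_12 → 7³ + 1³ + 8³ = 343 + 1 + 512 = 856
856 = (5,11,4)_12 → 5³ + 11³ + 4³ = 125 + 1331 + 64 = 1520
1520 = (10,6,8)_12 → 10³ + 6³ + 8³ = 1000 + 216 + 512 = 1728
1728 = (1,0,0,0)_12 → 1³ + 0³ + 0³ + 0³ = 1 + 0 + 0 + 0 = 1  — reached 1.

base-12 3-happy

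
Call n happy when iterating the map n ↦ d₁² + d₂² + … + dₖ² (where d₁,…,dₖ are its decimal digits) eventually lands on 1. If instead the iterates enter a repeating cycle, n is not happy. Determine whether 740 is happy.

not happy

740 → 7² + 4² + 0² = 65
65 → 6² + 5² = 61
61 → 6² + 1² = 37
37 → 3² + 7² = 58
58 → 5² + 8² = 89
89 → 8² + 9² = 145
145 → 1² + 4² + 5² = 42
42 → 4² + 2² = 20
20 → 2² + 0² = 4
4 → 4² = 16
16 → 1² + 6² = 37  — 37 already seen; the sequence cycles without reaching 1.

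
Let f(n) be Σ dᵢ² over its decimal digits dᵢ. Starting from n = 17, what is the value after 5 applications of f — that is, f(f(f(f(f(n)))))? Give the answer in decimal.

17 → 1² + 7² = 50
50 → 5² + 0² = 25
25 → 2² + 5² = 29
29 → 2² + 9² = 85
85 → 8² + 5² = 89

89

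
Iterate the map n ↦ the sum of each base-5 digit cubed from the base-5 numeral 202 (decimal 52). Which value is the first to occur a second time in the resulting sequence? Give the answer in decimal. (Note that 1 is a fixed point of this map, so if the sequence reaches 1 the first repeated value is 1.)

52 = (2,0,2)_5 → 2³ + 0³ + 2³ = 8 + 0 + 8 = 16
16 = (3,1)_5 → 3³ + 1³ = 27 + 1 = 28
28 = (1,0,3)_5 → 1³ + 0³ + 3³ = 1 + 0 + 27 = 28  — 28 already appeared earlier.

28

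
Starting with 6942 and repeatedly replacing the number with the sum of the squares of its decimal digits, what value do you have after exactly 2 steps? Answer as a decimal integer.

6942 → 137
137 → 59

59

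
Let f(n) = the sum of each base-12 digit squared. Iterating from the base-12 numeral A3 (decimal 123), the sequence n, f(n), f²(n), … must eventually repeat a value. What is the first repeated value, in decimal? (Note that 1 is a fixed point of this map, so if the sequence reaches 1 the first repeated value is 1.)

123 = (10,3)_12 → 10² + 3² = 100 + 9 = 109
109 = (9,1)_12 → 9² + 1² = 81 + 1 = 82
82 = (6,10)_12 → 6² + 10² = 36 + 100 = 136
136 = (11,4)_12 → 11² + 4² = 121 + 16 = 137
137 = (11,5)_12 → 11² + 5² = 121 + 25 = 146
146 = (1,0,2)_12 → 1² + 0² + 2² = 1 + 0 + 4 = 5
5 = (5)_12 → 5² = 25
25 = (2,1)_12 → 2² + 1² = 4 + 1 = 5  — 5 already appeared earlier.

5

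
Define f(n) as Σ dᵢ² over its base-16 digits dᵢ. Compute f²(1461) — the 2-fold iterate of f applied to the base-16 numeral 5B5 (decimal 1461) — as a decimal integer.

221

1461 = (5,11,5)_16 → 171
171 = (10,11)_16 → 221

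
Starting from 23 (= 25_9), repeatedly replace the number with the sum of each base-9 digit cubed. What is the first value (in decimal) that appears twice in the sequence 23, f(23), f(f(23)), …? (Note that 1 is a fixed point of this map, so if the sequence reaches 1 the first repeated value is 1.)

23 = (2,5)_9 → 2³ + 5³ = 8 + 125 = 133
133 = (1,5,7)_9 → 1³ + 5³ + 7³ = 1 + 125 + 343 = 469
469 = (5,7,1)_9 → 5³ + 7³ + 1³ = 125 + 343 + 1 = 469  — 469 already appeared earlier.

469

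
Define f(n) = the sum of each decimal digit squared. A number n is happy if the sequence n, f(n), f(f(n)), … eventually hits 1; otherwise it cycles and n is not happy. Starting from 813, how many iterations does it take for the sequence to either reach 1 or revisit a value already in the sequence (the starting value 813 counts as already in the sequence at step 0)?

12

813 → 74
74 → 65
65 → 61
61 → 37
37 → 58
58 → 89
89 → 145
145 → 42
42 → 20
20 → 4
4 → 16
16 → 37  — 37 repeats.
That took 12 steps.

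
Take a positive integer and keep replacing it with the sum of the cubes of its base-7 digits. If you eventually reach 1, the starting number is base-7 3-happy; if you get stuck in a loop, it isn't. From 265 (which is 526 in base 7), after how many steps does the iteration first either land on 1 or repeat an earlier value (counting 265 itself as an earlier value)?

265 = (5,2,6)_7 → 5³ + 2³ + 6³ = 125 + 8 + 216 = 349
349 = (1,0,0,6)_7 → 1³ + 0³ + 0³ + 6³ = 1 + 0 + 0 + 216 = 217
217 = (4,3,0)_7 → 4³ + 3³ + 0³ = 64 + 27 + 0 = 91
91 = (1,6,0)_7 → 1³ + 6³ + 0³ = 1 + 216 + 0 = 217  — 217 repeats.
That took 4 steps.

4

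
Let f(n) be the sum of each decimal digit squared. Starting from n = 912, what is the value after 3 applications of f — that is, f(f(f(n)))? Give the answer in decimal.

1

912 → 9² + 1² + 2² = 81 + 1 + 4 = 86
86 → 8² + 6² = 64 + 36 = 100
100 → 1² + 0² + 0² = 1 + 0 + 0 = 1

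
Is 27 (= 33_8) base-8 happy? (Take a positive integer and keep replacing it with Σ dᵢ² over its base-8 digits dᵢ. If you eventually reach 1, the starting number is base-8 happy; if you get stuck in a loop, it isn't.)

27 = (3,3)_8 → 3² + 3² = 9 + 9 = 18
18 = (2,2)_8 → 2² + 2² = 4 + 4 = 8
8 = (1,0)_8 → 1² + 0² = 1 + 0 = 1  — reached 1.

base-8 happy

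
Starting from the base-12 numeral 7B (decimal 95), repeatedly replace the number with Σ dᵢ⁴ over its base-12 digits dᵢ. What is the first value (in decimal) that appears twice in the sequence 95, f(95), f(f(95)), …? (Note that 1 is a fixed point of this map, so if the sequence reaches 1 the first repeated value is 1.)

95 = (7,11)_12 → 17042
17042 = (9,10,4,2)_12 → 16833
16833 = (9,8,10,9)_12 → 27218
27218 = (1,3,9,0,2)_12 → 6659
6659 = (3,10,2,11)_12 → 24738
24738 = (1,2,3,9,6)_12 → 7955
7955 = (4,7,2,11)_12 → 17314
17314 = (10,0,2,10)_12 → 20016
20016 = (11,7,0,0)_12 → 17042  — 17042 already appeared earlier.

17042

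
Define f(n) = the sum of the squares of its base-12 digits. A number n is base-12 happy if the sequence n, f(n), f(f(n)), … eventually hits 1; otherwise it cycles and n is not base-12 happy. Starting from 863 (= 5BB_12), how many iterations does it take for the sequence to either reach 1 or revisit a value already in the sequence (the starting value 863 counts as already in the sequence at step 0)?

7

863 = (5,11,11)_12 → 5² + 11² + 11² = 25 + 121 + 121 = 267
267 = (1,10,3)_12 → 1² + 10² + 3² = 1 + 100 + 9 = 110
110 = (9,2)_12 → 9² + 2² = 81 + 4 = 85
85 = (7,1)_12 → 7² + 1² = 49 + 1 = 50
50 = (4,2)_12 → 4² + 2² = 16 + 4 = 20
20 = (1,8)_12 → 1² + 8² = 1 + 64 = 65
65 = (5,5)_12 → 5² + 5² = 25 + 25 = 50  — 50 repeats.
That took 7 steps.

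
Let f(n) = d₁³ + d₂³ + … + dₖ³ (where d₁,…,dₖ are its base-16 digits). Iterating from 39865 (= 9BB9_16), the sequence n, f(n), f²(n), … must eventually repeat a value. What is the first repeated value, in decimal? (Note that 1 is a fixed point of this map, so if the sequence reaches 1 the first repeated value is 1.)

1

39865 = (9,11,11,9)_16 → 9³ + 11³ + 11³ + 9³ = 4120
4120 = (1,0,1,8)_16 → 1³ + 0³ + 1³ + 8³ = 514
514 = (2,0,2)_16 → 2³ + 0³ + 2³ = 16
16 = (1,0)_16 → 1³ + 0³ = 1  — reached the fixed point 1.
1 → 1, so 1 is the first repeated value.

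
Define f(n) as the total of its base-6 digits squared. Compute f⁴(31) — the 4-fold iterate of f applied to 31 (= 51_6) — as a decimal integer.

5

31 = (5,1)_6 → 5² + 1² = 25 + 1 = 26
26 = (4,2)_6 → 4² + 2² = 16 + 4 = 20
20 = (3,2)_6 → 3² + 2² = 9 + 4 = 13
13 = (2,1)_6 → 2² + 1² = 4 + 1 = 5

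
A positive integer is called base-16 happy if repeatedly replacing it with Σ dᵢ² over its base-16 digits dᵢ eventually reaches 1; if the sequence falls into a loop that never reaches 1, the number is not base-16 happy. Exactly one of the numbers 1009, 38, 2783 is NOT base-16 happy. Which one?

1009: 1009 → 235 → 317 → 179 → 130 → 68 → 32 → 4 → 16 → 1  — reaches 1 (base-16 happy)
38: 38 → 40 → 68 → 32 → 4 → 16 → 1  — reaches 1 (base-16 happy)
2783: 2783 → 494 → 393 → 146 → 85 → 50 → 13 → 169 → 181 → 146  — repeats 146 (not base-16 happy)

2783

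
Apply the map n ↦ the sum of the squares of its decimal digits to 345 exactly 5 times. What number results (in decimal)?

345 → 3² + 4² + 5² = 9 + 16 + 25 = 50
50 → 5² + 0² = 25 + 0 = 25
25 → 2² + 5² = 4 + 25 = 29
29 → 2² + 9² = 4 + 81 = 85
85 → 8² + 5² = 64 + 25 = 89

89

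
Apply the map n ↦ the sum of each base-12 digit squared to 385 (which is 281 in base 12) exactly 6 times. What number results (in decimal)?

385 = (2,8,1)_12 → 2² + 8² + 1² = 69
69 = (5,9)_12 → 5² + 9² = 106
106 = (8,10)_12 → 8² + 10² = 164
164 = (1,1,8)_12 → 1² + 1² + 8² = 66
66 = (5,6)_12 → 5² + 6² = 61
61 = (5,1)_12 → 5² + 1² = 26

26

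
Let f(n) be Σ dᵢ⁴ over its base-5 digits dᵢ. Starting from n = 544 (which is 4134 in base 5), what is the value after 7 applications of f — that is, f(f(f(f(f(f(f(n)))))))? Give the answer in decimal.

544 = (4,1,3,4)_5 → 4⁴ + 1⁴ + 3⁴ + 4⁴ = 256 + 1 + 81 + 256 = 594
594 = (4,3,3,4)_5 → 4⁴ + 3⁴ + 3⁴ + 4⁴ = 256 + 81 + 81 + 256 = 674
674 = (1,0,1,4,4)_5 → 1⁴ + 0⁴ + 1⁴ + 4⁴ + 4⁴ = 1 + 0 + 1 + 256 + 256 = 514
514 = (4,0,2,4)_5 → 4⁴ + 0⁴ + 2⁴ + 4⁴ = 256 + 0 + 16 + 256 = 528
528 = (4,1,0,3)_5 → 4⁴ + 1⁴ + 0⁴ + 3⁴ = 256 + 1 + 0 + 81 = 338
338 = (2,3,2,3)_5 → 2⁴ + 3⁴ + 2⁴ + 3⁴ = 16 + 81 + 16 + 81 = 194
194 = (1,2,3,4)_5 → 1⁴ + 2⁴ + 3⁴ + 4⁴ = 1 + 16 + 81 + 256 = 354

354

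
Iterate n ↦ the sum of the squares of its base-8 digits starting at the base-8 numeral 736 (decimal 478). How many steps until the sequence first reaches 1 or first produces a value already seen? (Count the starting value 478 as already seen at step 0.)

10

478 = (7,3,6)_8 → 7² + 3² + 6² = 94
94 = (1,3,6)_8 → 1² + 3² + 6² = 46
46 = (5,6)_8 → 5² + 6² = 61
61 = (7,5)_8 → 7² + 5² = 74
74 = (1,1,2)_8 → 1² + 1² + 2² = 6
6 = (6)_8 → 6² = 36
36 = (4,4)_8 → 4² + 4² = 32
32 = (4,0)_8 → 4² + 0² = 16
16 = (2,0)_8 → 2² + 0² = 4
4 = (4)_8 → 4² = 16  — 16 repeats.
That took 10 steps.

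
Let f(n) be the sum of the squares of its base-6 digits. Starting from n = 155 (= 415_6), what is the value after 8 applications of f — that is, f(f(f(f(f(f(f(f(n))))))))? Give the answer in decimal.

25

155 = (4,1,5)_6 → 4² + 1² + 5² = 42
42 = (1,1,0)_6 → 1² + 1² + 0² = 2
2 = (2)_6 → 2² = 4
4 = (4)_6 → 4² = 16
16 = (2,4)_6 → 2² + 4² = 20
20 = (3,2)_6 → 3² + 2² = 13
13 = (2,1)_6 → 2² + 1² = 5
5 = (5)_6 → 5² = 25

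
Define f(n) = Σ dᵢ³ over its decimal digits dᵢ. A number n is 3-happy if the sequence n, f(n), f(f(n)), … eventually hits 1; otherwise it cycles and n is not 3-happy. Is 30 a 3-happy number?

not 3-happy

30 → 27
27 → 351
351 → 153
153 → 153  — 153 already seen; the sequence cycles without reaching 1.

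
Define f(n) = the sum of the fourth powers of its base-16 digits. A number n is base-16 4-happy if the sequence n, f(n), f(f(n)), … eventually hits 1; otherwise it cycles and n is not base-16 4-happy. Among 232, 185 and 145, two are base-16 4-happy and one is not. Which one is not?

185

232: 232 → 42512 → 11297 → 20769 → 643 → 4193 → 1298 → 642 → 4128 → 17 → 2 → 16 → 1  — reaches 1 (base-16 4-happy)
185: 185 → 21202 → 29218 → 2449 → 13123 → 499 → 50707 → 22114 → 3233 → 30737 → 6499 → 7939 → 50707  — repeats 50707 (not base-16 4-happy)
145: 145 → 6562 → 16578 → 21008 → 642 → 4128 → 17 → 2 → 16 → 1  — reaches 1 (base-16 4-happy)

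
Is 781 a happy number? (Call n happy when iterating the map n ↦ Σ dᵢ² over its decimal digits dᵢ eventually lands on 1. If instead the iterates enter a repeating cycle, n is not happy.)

781 → 7² + 8² + 1² = 114
114 → 1² + 1² + 4² = 18
18 → 1² + 8² = 65
65 → 6² + 5² = 61
61 → 6² + 1² = 37
37 → 3² + 7² = 58
58 → 5² + 8² = 89
89 → 8² + 9² = 145
145 → 1² + 4² + 5² = 42
42 → 4² + 2² = 20
20 → 2² + 0² = 4
4 → 4² = 16
16 → 1² + 6² = 37  — 37 already seen; the sequence cycles without reaching 1.

not happy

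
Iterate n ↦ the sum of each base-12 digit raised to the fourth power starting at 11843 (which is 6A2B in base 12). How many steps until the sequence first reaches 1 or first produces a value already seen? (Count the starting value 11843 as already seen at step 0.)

11843 = (6,10,2,11)_12 → 25953
25953 = (1,3,0,2,9)_12 → 6659
6659 = (3,10,2,11)_12 → 24738
24738 = (1,2,3,9,6)_12 → 7955
7955 = (4,7,2,11)_12 → 17314
17314 = (10,0,2,10)_12 → 20016
20016 = (11,7,0,0)_12 → 17042
17042 = (9,10,4,2)_12 → 16833
16833 = (9,8,10,9)_12 → 27218
27218 = (1,3,9,0,2)_12 → 6659  — 6659 repeats.
That took 10 steps.

10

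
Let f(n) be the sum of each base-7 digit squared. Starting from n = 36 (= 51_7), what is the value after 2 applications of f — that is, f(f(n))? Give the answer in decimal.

36 = (5,1)_7 → 5² + 1² = 25 + 1 = 26
26 = (3,5)_7 → 3² + 5² = 9 + 25 = 34

34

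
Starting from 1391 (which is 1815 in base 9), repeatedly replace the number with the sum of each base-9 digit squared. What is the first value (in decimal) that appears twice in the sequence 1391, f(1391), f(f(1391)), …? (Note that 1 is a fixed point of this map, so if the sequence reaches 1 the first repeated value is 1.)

1391 = (1,8,1,5)_9 → 91
91 = (1,1,1)_9 → 3
3 = (3)_9 → 9
9 = (1,0)_9 → 1  — reached the fixed point 1.
1 → 1, so 1 is the first repeated value.

1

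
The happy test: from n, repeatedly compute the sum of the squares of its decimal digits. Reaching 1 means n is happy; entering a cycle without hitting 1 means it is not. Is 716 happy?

716 → 7² + 1² + 6² = 49 + 1 + 36 = 86
86 → 8² + 6² = 64 + 36 = 100
100 → 1² + 0² + 0² = 1 + 0 + 0 = 1  — reached 1.

happy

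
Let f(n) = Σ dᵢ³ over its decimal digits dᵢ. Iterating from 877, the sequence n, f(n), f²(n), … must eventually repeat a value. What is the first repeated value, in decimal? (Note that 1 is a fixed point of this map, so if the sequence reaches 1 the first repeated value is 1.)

877 → 1198
1198 → 1243
1243 → 100
100 → 1  — reached the fixed point 1.
1 → 1, so 1 is the first repeated value.

1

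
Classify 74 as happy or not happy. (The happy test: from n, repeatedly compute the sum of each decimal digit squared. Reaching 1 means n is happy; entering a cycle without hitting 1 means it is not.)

not happy

74 → 7² + 4² = 65
65 → 6² + 5² = 61
61 → 6² + 1² = 37
37 → 3² + 7² = 58
58 → 5² + 8² = 89
89 → 8² + 9² = 145
145 → 1² + 4² + 5² = 42
42 → 4² + 2² = 20
20 → 2² + 0² = 4
4 → 4² = 16
16 → 1² + 6² = 37  — 37 already seen; the sequence cycles without reaching 1.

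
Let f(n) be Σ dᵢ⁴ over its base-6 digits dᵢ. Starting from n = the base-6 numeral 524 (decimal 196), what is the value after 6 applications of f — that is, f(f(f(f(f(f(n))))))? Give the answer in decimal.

196 = (5,2,4)_6 → 897
897 = (4,0,5,3)_6 → 962
962 = (4,2,4,2)_6 → 544
544 = (2,3,0,4)_6 → 353
353 = (1,3,4,5)_6 → 963
963 = (4,2,4,3)_6 → 609

609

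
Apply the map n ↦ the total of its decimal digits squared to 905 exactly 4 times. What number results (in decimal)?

89

905 → 9² + 0² + 5² = 81 + 0 + 25 = 106
106 → 1² + 0² + 6² = 1 + 0 + 36 = 37
37 → 3² + 7² = 9 + 49 = 58
58 → 5² + 8² = 25 + 64 = 89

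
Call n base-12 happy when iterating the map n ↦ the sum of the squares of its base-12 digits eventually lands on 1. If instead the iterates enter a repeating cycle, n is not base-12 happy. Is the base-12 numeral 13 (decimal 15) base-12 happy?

not base-12 happy

15 = (1,3)_12 → 10
10 = (10)_12 → 100
100 = (8,4)_12 → 80
80 = (6,8)_12 → 100  — 100 already seen; the sequence cycles without reaching 1.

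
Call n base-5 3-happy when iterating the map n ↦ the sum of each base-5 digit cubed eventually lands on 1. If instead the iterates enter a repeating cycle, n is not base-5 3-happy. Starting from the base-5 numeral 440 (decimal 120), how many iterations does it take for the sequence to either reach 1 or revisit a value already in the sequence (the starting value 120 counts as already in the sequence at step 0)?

3

120 = (4,4,0)_5 → 4³ + 4³ + 0³ = 128
128 = (1,0,0,3)_5 → 1³ + 0³ + 0³ + 3³ = 28
28 = (1,0,3)_5 → 1³ + 0³ + 3³ = 28  — 28 repeats.
That took 3 steps.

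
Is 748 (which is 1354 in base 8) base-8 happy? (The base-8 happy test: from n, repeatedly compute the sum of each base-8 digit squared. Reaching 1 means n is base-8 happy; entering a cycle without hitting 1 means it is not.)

not base-8 happy

748 = (1,3,5,4)_8 → 1² + 3² + 5² + 4² = 1 + 9 + 25 + 16 = 51
51 = (6,3)_8 → 6² + 3² = 36 + 9 = 45
45 = (5,5)_8 → 5² + 5² = 25 + 25 = 50
50 = (6,2)_8 → 6² + 2² = 36 + 4 = 40
40 = (5,0)_8 → 5² + 0² = 25 + 0 = 25
25 = (3,1)_8 → 3² + 1² = 9 + 1 = 10
10 = (1,2)_8 → 1² + 2² = 1 + 4 = 5
5 = (5)_8 → 5² = 25  — 25 already seen; the sequence cycles without reaching 1.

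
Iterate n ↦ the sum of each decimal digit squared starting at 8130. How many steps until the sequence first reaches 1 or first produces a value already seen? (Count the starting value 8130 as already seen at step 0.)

12

8130 → 8² + 1² + 3² + 0² = 74
74 → 7² + 4² = 65
65 → 6² + 5² = 61
61 → 6² + 1² = 37
37 → 3² + 7² = 58
58 → 5² + 8² = 89
89 → 8² + 9² = 145
145 → 1² + 4² + 5² = 42
42 → 4² + 2² = 20
20 → 2² + 0² = 4
4 → 4² = 16
16 → 1² + 6² = 37  — 37 repeats.
That took 12 steps.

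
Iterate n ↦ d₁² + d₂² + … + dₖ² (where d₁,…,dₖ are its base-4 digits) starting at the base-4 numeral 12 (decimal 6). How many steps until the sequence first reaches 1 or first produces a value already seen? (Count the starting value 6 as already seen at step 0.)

6 = (1,2)_4 → 1² + 2² = 5
5 = (1,1)_4 → 1² + 1² = 2
2 = (2)_4 → 2² = 4
4 = (1,0)_4 → 1² + 0² = 1  — reached 1.
That took 4 steps.

4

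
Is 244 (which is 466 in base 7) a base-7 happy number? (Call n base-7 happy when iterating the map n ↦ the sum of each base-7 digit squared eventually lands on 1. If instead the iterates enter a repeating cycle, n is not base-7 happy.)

not base-7 happy

244 = (4,6,6)_7 → 4² + 6² + 6² = 88
88 = (1,5,4)_7 → 1² + 5² + 4² = 42
42 = (6,0)_7 → 6² + 0² = 36
36 = (5,1)_7 → 5² + 1² = 26
26 = (3,5)_7 → 3² + 5² = 34
34 = (4,6)_7 → 4² + 6² = 52
52 = (1,0,3)_7 → 1² + 0² + 3² = 10
10 = (1,3)_7 → 1² + 3² = 10  — 10 already seen; the sequence cycles without reaching 1.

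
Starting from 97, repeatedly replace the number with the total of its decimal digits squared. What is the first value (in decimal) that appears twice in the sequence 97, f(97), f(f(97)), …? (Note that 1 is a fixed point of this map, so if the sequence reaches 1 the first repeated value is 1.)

97 → 9² + 7² = 130
130 → 1² + 3² + 0² = 10
10 → 1² + 0² = 1  — reached the fixed point 1.
1 → 1, so 1 is the first repeated value.

1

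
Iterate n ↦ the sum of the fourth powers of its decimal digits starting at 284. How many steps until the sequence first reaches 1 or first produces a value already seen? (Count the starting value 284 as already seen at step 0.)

12

284 → 2⁴ + 8⁴ + 4⁴ = 16 + 4096 + 256 = 4368
4368 → 4⁴ + 3⁴ + 6⁴ + 8⁴ = 256 + 81 + 1296 + 4096 = 5729
5729 → 5⁴ + 7⁴ + 2⁴ + 9⁴ = 625 + 2401 + 16 + 6561 = 9603
9603 → 9⁴ + 6⁴ + 0⁴ + 3⁴ = 6561 + 1296 + 0 + 81 = 7938
7938 → 7⁴ + 9⁴ + 3⁴ + 8⁴ = 2401 + 6561 + 81 + 4096 = 13139
13139 → 1⁴ + 3⁴ + 1⁴ + 3⁴ + 9⁴ = 1 + 81 + 1 + 81 + 6561 = 6725
6725 → 6⁴ + 7⁴ + 2⁴ + 5⁴ = 1296 + 2401 + 16 + 625 = 4338
4338 → 4⁴ + 3⁴ + 3⁴ + 8⁴ = 256 + 81 + 81 + 4096 = 4514
4514 → 4⁴ + 5⁴ + 1⁴ + 4⁴ = 256 + 625 + 1 + 256 = 1138
1138 → 1⁴ + 1⁴ + 3⁴ + 8⁴ = 1 + 1 + 81 + 4096 = 4179
4179 → 4⁴ + 1⁴ + 7⁴ + 9⁴ = 256 + 1 + 2401 + 6561 = 9219
9219 → 9⁴ + 2⁴ + 1⁴ + 9⁴ = 6561 + 16 + 1 + 6561 = 13139  — 13139 repeats.
That took 12 steps.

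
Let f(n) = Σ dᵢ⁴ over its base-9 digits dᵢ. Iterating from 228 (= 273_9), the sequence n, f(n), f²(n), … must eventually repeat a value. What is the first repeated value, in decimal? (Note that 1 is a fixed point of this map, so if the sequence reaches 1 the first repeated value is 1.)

228 = (2,7,3)_9 → 2⁴ + 7⁴ + 3⁴ = 2498
2498 = (3,3,7,5)_9 → 3⁴ + 3⁴ + 7⁴ + 5⁴ = 3188
3188 = (4,3,3,2)_9 → 4⁴ + 3⁴ + 3⁴ + 2⁴ = 434
434 = (5,3,2)_9 → 5⁴ + 3⁴ + 2⁴ = 722
722 = (8,8,2)_9 → 8⁴ + 8⁴ + 2⁴ = 8208
8208 = (1,2,2,3,0)_9 → 1⁴ + 2⁴ + 2⁴ + 3⁴ + 0⁴ = 114
114 = (1,3,6)_9 → 1⁴ + 3⁴ + 6⁴ = 1378
1378 = (1,8,0,1)_9 → 1⁴ + 8⁴ + 0⁴ + 1⁴ = 4098
4098 = (5,5,5,3)_9 → 5⁴ + 5⁴ + 5⁴ + 3⁴ = 1956
1956 = (2,6,1,3)_9 → 2⁴ + 6⁴ + 1⁴ + 3⁴ = 1394
1394 = (1,8,1,8)_9 → 1⁴ + 8⁴ + 1⁴ + 8⁴ = 8194
8194 = (1,2,2,1,4)_9 → 1⁴ + 2⁴ + 2⁴ + 1⁴ + 4⁴ = 290
290 = (3,5,2)_9 → 3⁴ + 5⁴ + 2⁴ = 722  — 722 already appeared earlier.

722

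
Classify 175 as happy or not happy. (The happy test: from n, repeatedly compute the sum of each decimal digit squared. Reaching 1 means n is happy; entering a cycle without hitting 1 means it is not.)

not happy

175 → 1² + 7² + 5² = 1 + 49 + 25 = 75
75 → 7² + 5² = 49 + 25 = 74
74 → 7² + 4² = 49 + 16 = 65
65 → 6² + 5² = 36 + 25 = 61
61 → 6² + 1² = 36 + 1 = 37
37 → 3² + 7² = 9 + 49 = 58
58 → 5² + 8² = 25 + 64 = 89
89 → 8² + 9² = 64 + 81 = 145
145 → 1² + 4² + 5² = 1 + 16 + 25 = 42
42 → 4² + 2² = 16 + 4 = 20
20 → 2² + 0² = 4 + 0 = 4
4 → 4² = 16
16 → 1² + 6² = 1 + 36 = 37  — 37 already seen; the sequence cycles without reaching 1.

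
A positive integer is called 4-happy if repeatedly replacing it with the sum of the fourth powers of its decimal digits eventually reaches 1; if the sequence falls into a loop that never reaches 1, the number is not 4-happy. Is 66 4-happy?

66 → 6⁴ + 6⁴ = 1296 + 1296 = 2592
2592 → 2⁴ + 5⁴ + 9⁴ + 2⁴ = 16 + 625 + 6561 + 16 = 7218
7218 → 7⁴ + 2⁴ + 1⁴ + 8⁴ = 2401 + 16 + 1 + 4096 = 6514
6514 → 6⁴ + 5⁴ + 1⁴ + 4⁴ = 1296 + 625 + 1 + 256 = 2178
2178 → 2⁴ + 1⁴ + 7⁴ + 8⁴ = 16 + 1 + 2401 + 4096 = 6514  — 6514 already seen; the sequence cycles without reaching 1.

not 4-happy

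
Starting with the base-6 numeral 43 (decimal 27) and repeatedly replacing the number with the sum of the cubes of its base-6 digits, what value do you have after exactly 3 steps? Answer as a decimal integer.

27 = (4,3)_6 → 4³ + 3³ = 91
91 = (2,3,1)_6 → 2³ + 3³ + 1³ = 36
36 = (1,0,0)_6 → 1³ + 0³ + 0³ = 1

1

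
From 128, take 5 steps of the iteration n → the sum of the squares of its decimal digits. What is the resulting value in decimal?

128 → 69
69 → 117
117 → 51
51 → 26
26 → 40

40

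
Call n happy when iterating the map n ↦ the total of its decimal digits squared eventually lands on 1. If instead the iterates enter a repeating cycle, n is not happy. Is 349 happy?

349 → 106
106 → 37
37 → 58
58 → 89
89 → 145
145 → 42
42 → 20
20 → 4
4 → 16
16 → 37  — 37 already seen; the sequence cycles without reaching 1.

not happy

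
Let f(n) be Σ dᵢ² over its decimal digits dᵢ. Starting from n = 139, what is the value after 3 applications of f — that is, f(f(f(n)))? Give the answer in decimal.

139 → 1² + 3² + 9² = 1 + 9 + 81 = 91
91 → 9² + 1² = 81 + 1 = 82
82 → 8² + 2² = 64 + 4 = 68

68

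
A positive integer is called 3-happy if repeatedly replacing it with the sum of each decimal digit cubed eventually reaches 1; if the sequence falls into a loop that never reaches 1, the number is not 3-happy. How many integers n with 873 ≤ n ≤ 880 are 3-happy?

873: 873 → 882 → 1032 → 36 → 243 → 99 → 1458 → 702 → 351 → 153 → 153  — not 3-happy
874: 874 → 919 → 1459 → 919  — not 3-happy
875: 875 → 980 → 1241 → 74 → 407 → 407  — not 3-happy
876: 876 → 1071 → 345 → 216 → 225 → 141 → 66 → 432 → 99 → 1458 → 702 → 351 → 153 → 153  — not 3-happy
877: 877 → 1198 → 1243 → 100 → 1  — 3-happy
878: 878 → 1367 → 587 → 980 → 1241 → 74 → 407 → 407  — not 3-happy
879: 879 → 1584 → 702 → 351 → 153 → 153  — not 3-happy
880: 880 → 1024 → 73 → 370 → 370  — not 3-happy
3-happy: 877

1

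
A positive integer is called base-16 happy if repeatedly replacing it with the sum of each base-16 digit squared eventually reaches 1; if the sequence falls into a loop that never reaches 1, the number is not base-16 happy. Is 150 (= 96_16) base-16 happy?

150 = (9,6)_16 → 9² + 6² = 117
117 = (7,5)_16 → 7² + 5² = 74
74 = (4,10)_16 → 4² + 10² = 116
116 = (7,4)_16 → 7² + 4² = 65
65 = (4,1)_16 → 4² + 1² = 17
17 = (1,1)_16 → 1² + 1² = 2
2 = (2)_16 → 2² = 4
4 = (4)_16 → 4² = 16
16 = (1,0)_16 → 1² + 0² = 1  — reached 1.

base-16 happy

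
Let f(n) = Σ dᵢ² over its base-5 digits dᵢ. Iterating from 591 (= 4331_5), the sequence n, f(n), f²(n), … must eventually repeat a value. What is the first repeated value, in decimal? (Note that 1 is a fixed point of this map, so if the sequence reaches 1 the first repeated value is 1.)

1

591 = (4,3,3,1)_5 → 4² + 3² + 3² + 1² = 16 + 9 + 9 + 1 = 35
35 = (1,2,0)_5 → 1² + 2² + 0² = 1 + 4 + 0 = 5
5 = (1,0)_5 → 1² + 0² = 1 + 0 = 1  — reached the fixed point 1.
1 → 1, so 1 is the first repeated value.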